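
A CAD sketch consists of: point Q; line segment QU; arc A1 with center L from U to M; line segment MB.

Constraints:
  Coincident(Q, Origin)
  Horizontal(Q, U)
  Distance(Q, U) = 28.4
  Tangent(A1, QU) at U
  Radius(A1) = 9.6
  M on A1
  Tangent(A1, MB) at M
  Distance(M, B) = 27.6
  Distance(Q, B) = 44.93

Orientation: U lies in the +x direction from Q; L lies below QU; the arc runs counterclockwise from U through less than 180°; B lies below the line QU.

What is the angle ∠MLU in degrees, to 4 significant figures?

99.24°

Checks: |LM| = 9.600 ✓; ∠(LM, MB) = 90.00° ✓; |MB| = 27.60 ✓; |QB| = 44.93 ✓.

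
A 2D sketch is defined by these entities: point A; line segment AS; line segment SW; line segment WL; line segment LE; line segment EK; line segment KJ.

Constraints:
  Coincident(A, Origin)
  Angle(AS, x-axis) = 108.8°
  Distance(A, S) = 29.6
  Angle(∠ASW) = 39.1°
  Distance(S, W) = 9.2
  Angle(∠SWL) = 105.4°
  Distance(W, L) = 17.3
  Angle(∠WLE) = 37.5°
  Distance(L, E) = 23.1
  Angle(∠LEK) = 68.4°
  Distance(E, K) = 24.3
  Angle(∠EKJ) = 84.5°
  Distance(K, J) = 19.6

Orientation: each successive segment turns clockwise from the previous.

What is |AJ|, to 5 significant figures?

11.032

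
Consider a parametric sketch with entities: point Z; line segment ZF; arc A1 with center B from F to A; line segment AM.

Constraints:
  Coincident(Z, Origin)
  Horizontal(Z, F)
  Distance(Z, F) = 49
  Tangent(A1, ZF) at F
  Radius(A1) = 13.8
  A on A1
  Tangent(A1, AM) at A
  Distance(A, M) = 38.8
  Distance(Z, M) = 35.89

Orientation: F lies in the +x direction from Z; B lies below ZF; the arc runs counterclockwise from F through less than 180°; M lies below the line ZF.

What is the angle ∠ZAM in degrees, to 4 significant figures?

54.95°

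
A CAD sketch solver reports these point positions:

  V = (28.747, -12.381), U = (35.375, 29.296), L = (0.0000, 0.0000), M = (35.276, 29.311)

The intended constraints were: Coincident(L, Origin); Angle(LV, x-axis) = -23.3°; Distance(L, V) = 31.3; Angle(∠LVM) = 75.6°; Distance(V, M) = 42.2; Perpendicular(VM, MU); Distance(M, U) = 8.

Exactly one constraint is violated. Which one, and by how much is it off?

Distance(M, U) = 8 — off by 7.90.

L = (0.00, 0.00) ✓; LV at -23.30° ✓; |LV| = 31.30 ✓; ∠LVM = 75.60° ✓; |VM| = 42.20 ✓; ∠(VM, MU) = 89.72° ✓; |MU| = 0.1001 ✗.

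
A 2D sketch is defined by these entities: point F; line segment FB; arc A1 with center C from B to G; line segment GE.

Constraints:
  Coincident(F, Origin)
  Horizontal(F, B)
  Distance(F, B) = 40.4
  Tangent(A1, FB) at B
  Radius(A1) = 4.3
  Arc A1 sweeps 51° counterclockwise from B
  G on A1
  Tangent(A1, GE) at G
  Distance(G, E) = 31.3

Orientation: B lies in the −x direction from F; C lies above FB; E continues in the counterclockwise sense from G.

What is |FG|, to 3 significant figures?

37.1

F is at the origin; F and B share the same y with |FB| = 40.4 and B on the −x side, so B = (-40.4, 0.00). A1 meets FB tangentially, so CB is at right angles to FB, so C = B + (0, 4.3) = (-40.4, 4.30). On A1, B sits at bearing -90° from C; a 51° counterclockwise sweep puts G at bearing -39°, so G = C + 4.3·(cos -39°, sin -39°) = (-37.1, 1.59). Then |FG| = |G − F| = 37.1.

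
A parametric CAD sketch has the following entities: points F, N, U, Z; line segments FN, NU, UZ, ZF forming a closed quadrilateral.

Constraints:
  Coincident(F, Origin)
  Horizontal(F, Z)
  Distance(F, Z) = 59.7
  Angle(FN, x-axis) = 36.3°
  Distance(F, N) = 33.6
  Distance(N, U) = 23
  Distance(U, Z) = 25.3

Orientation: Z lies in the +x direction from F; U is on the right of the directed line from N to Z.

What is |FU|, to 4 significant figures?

34.52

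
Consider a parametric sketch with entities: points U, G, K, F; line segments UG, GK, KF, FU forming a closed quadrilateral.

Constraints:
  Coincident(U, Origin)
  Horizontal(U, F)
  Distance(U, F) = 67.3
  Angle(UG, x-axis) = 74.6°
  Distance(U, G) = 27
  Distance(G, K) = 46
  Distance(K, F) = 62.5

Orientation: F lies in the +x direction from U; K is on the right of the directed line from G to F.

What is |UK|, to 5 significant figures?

21.531

U is at the origin; U and F share the same y with |UF| = 67.3 and F in +x, so F = (67.3, 0). UG runs at 74.6° with |UG| = 27.0, so G = (7.1700, 26.031). K is determined by |GK| = 46.0 and |KF| = 62.5 together: it lies at the intersection of circle(G, 46.0) and circle(F, 62.5). With |GF| = 65.523, the foot of the radical line on GF is 19.100 from G and the perpendicular offset is √(46.0² − 19.100²) = 41.847. Taking the right-of-GF solution: K = (8.0731, -19.961).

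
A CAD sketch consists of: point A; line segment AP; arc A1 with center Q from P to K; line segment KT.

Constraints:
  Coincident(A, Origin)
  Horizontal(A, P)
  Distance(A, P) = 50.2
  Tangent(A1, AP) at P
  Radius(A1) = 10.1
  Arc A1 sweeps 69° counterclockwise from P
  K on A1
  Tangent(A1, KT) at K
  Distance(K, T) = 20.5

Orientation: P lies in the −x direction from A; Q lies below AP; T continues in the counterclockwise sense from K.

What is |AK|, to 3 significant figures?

60.0

A1 meets AP tangentially, so QP is at right angles to AP, so Q = P + (0, -10.1) = (-50.2, -10.1). On A1, P sits at bearing 90° from Q; a 69° counterclockwise sweep puts K at bearing 159°, so K = Q + 10.1·(cos 159°, sin 159°) = (-59.6, -6.48). Then |AK| = |K − A| = 60.0.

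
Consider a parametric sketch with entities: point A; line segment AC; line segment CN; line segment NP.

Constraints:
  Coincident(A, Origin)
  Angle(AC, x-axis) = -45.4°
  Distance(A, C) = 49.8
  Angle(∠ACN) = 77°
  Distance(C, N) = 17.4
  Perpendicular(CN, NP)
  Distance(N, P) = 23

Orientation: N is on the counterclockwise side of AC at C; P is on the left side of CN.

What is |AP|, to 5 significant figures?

26.265

A is at the origin; AC runs at -45.4° with length 49.8, so C = 49.8·(cos -45.4°, sin -45.4°) = (34.967, -35.459). ∠ACN = 77.0°, so CN runs at -45.4° + (180° − 77.0°) = 57.600° from the x-axis; with |CN| = 17.4, N = C + 17.4·(cos 57.600°, sin 57.600°) = (44.291, -20.768). The perpendicularity gives NP at right angles to CN; with |NP| = 23.0 on the left of CN, P = N + 23.0·(-0.84433, 0.53583) = (24.871, -8.4436). Then |AP| = |P − A| = 26.265.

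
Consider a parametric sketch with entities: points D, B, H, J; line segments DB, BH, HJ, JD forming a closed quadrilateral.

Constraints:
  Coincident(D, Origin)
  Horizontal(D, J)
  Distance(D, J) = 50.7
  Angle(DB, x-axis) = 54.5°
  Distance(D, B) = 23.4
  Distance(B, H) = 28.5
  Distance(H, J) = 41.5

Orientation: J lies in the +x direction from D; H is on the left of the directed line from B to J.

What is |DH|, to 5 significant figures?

51.613

Checks: D.y = 0.00, J.y = 0.00 ✓; |BH| = 28.50 ✓; |HJ| = 41.50 ✓.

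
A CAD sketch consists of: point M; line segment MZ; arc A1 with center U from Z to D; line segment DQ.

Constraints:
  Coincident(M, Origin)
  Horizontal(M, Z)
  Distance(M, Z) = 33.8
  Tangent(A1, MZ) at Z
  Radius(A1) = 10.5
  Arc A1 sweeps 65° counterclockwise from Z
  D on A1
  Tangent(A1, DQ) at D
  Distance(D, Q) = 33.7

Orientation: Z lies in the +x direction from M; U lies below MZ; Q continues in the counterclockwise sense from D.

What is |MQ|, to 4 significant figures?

37.96

M is at the origin; M and Z share the same y with |MZ| = 33.8 and Z on the +x side, so Z = (33.80, 0.000). Since A1 is tangent to MZ there, UZ ⟂ MZ, so U = Z + (0, -10.5) = (33.80, -10.50). On A1, Z sits at bearing 90° from U; a 65° counterclockwise sweep puts D at bearing 155°, so D = U + 10.5·(cos 155°, sin 155°) = (24.28, -6.063). Since A1 is tangent to DQ there, UD ⟂ DQ, so DQ runs along (−sin 155°, cos 155°); with |DQ| = 33.7, Q = (10.04, -36.61). Then |MQ| = |Q − M| = 37.96.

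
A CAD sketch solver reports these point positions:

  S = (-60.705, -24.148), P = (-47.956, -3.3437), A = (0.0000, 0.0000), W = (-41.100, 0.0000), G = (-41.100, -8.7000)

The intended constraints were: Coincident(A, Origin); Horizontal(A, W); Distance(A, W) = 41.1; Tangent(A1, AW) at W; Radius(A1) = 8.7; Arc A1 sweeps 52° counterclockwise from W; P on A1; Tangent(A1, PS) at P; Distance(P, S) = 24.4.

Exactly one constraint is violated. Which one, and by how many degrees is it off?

Tangent(A1, PS) at P — off by 6.50°.

A = (0.00, 0.00) ✓; A.y = 0.00, W.y = 0.00 ✓; |AW| = 41.10 ✓; ∠(GW, WA) = 90.00° ✓; |GW| = 8.700 ✓; bearing(G→P) − bearing(G→W) = 52.00° ✓; |GP| = 8.700 ✓; ∠(GP, PS) = 83.50° ✗; |PS| = 24.40 ✓.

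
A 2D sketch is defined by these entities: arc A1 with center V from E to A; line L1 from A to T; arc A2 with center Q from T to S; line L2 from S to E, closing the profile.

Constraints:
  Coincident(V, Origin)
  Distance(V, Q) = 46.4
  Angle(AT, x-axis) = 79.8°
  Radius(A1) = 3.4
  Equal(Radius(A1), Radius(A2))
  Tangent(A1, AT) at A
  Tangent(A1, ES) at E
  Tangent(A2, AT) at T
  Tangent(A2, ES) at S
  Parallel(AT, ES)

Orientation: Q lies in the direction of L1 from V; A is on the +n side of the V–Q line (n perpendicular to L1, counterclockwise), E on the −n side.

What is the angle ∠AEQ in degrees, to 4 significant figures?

85.81°

The slot axis is L1's direction at 79.8°, so u = (cos 79.8°, sin 79.8°) = (0.1771, 0.9842) and n = (−sin 79.8°, cos 79.8°) = (-0.9842, 0.1771). V is at the origin and Q lies 46.4 along u from V, so Q = 46.4·u = (8.217, 45.67). Tangency of A1 to both parallel lines with radius 3.4 puts A and E at V ± 3.4·n: A = (-3.346, 0.6021), E = (3.346, -0.6021). Then cos ∠AEQ = EA·EQ / (|EA||EQ|), giving 85.81°.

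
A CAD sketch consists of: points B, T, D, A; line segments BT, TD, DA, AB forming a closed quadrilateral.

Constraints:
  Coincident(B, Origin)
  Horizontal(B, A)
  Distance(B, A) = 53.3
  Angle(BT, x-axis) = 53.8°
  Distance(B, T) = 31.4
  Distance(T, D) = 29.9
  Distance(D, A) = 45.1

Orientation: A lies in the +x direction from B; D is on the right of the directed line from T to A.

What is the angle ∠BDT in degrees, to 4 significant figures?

91.73°

Checks: |BA| = 53.30 ✓; |BT| = 31.40 ✓; |TD| = 29.90 ✓; |DA| = 45.10 ✓.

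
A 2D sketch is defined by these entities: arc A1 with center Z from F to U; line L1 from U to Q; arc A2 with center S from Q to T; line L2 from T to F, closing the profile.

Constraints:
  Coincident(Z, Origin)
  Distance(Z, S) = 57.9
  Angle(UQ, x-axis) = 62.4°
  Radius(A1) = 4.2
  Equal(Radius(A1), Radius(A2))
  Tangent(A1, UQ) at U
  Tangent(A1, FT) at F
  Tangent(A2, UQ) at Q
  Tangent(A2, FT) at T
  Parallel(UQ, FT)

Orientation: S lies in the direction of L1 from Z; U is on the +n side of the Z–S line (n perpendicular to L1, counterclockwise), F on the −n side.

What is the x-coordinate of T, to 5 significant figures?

30.547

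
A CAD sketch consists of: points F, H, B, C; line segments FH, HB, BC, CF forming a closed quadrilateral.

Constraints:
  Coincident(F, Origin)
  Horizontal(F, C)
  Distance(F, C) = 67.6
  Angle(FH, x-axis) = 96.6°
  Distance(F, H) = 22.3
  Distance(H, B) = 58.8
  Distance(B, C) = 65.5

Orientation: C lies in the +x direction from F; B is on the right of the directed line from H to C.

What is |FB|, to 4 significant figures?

36.83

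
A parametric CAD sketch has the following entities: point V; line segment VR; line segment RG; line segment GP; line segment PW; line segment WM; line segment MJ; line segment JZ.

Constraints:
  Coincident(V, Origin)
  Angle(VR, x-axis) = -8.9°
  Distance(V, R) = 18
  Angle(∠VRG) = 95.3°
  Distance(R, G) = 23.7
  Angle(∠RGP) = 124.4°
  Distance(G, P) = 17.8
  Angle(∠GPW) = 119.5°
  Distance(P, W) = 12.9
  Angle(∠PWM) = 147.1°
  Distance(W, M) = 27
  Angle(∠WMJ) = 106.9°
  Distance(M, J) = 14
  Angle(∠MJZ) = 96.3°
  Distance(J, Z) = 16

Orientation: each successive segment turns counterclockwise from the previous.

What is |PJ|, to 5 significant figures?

42.385

V is at the origin; VR runs at -8.9° with length 18.0, so R = (17.783, -2.7848). ∠VRG = 95.3° gives RG at 75.800° from the x-axis; with |RG| = 23.7, G = (23.597, 20.191). ∠RGP = 124.4° gives GP at 131.40° from the x-axis; with |GP| = 17.8, P = (11.826, 33.543). ∠GPW = 119.5° gives PW at -168.10° from the x-axis; with |PW| = 12.9, W = (-0.79705, 30.883). ∠PWM = 147.1° gives WM at -135.20° from the x-axis; with |WM| = 27.0, M = (-19.955, 11.858). ∠WMJ = 106.9° gives MJ at -62.100° from the x-axis; with |MJ| = 14.0, J = (-13.404, -0.51483). Then |PJ| = |J − P| = 42.385.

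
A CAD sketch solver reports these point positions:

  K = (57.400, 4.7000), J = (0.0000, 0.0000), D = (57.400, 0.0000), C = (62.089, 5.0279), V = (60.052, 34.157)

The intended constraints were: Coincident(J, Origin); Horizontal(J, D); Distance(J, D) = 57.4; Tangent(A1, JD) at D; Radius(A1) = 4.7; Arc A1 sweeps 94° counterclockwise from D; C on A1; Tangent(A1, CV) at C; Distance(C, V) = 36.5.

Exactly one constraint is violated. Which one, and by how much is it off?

Distance(C, V) = 36.5 — off by 7.30.

J = (0.00, 0.00) ✓; J.y = 0.00, D.y = 0.00 ✓; |JD| = 57.40 ✓; ∠(KD, DJ) = 90.00° ✓; |KD| = 4.700 ✓; bearing(K→C) − bearing(K→D) = 94.00° ✓; |KC| = 4.700 ✓; ∠(KC, CV) = 90.00° ✓; |CV| = 29.20 ✗.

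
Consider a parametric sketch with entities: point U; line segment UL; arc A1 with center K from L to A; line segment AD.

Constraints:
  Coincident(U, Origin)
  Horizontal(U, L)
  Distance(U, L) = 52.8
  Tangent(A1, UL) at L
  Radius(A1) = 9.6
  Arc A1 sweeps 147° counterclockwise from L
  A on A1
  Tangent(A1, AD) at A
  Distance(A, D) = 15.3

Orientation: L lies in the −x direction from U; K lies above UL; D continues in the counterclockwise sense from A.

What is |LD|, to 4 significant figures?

27.07

U is at the origin; UL is horizontal with |UL| = 52.8 and L on the −x side, so L = (-52.80, 0.000). Since A1 is tangent to UL there, KL ⟂ UL, so K = L + (0, 9.6) = (-52.80, 9.600). On A1, L sits at bearing -90° from K; a 147° counterclockwise sweep puts A at bearing 57°, so A = K + 9.6·(cos 57°, sin 57°) = (-47.57, 17.65). Since A1 is tangent to AD there, KA ⟂ AD, so AD runs along (−sin 57°, cos 57°); with |AD| = 15.3, D = (-60.40, 25.98). Then |LD| = |D − L| = 27.07.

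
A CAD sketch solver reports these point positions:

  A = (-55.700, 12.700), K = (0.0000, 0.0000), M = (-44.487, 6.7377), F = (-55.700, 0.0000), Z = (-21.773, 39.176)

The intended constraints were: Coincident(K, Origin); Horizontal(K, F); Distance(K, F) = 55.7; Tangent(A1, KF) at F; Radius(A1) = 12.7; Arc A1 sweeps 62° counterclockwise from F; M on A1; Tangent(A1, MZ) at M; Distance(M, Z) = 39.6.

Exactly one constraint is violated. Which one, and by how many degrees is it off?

Tangent(A1, MZ) at M — off by 7.00°.

K = (0.00, 0.00) ✓; K.y = 0.00, F.y = 0.00 ✓; |KF| = 55.70 ✓; ∠(AF, FK) = 90.00° ✓; |AF| = 12.70 ✓; bearing(A→M) − bearing(A→F) = 62.00° ✓; |AM| = 12.70 ✓; ∠(AM, MZ) = 97.00° ✗; |MZ| = 39.60 ✓.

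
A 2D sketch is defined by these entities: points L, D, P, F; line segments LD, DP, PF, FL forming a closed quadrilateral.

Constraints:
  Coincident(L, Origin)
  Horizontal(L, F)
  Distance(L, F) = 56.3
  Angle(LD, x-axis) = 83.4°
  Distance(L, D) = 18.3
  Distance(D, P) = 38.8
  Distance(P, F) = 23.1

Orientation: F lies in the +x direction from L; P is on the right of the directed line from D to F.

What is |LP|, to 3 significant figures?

33.9

Checks: |DP| = 38.80 ✓; |PF| = 23.10 ✓.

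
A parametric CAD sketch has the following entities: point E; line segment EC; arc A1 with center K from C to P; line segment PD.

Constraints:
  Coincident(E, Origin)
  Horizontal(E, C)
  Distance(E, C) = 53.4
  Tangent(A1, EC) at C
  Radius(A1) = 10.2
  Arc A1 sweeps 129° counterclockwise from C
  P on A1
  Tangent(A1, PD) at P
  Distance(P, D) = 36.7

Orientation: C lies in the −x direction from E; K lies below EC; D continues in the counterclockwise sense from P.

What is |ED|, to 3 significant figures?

59.2

On A1, C sits at bearing 90° from K; a 129° counterclockwise sweep puts P at bearing 219°, so P = K + 10.2·(cos 219°, sin 219°) = (-61.3, -16.6). A1 meets PD tangentially, so KP is at right angles to PD, so PD runs along (−sin 219°, cos 219°); with |PD| = 36.7, D = (-38.2, -45.1). Then |ED| = |D − E| = 59.2.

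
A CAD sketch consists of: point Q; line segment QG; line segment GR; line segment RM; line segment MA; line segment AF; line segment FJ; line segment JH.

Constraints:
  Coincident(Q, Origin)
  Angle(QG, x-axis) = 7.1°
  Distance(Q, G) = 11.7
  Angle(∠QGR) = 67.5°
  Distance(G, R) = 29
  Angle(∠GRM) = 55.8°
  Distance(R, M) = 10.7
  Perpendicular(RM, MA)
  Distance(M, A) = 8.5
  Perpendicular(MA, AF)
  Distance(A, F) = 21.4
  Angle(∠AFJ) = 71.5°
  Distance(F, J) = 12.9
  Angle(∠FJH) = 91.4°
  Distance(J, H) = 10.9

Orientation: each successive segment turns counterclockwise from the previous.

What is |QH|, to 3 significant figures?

24.0

Q is at the origin; QG runs at 7.1° with length 11.7, so G = (11.6, 1.45). ∠QGR = 67.5° gives GR at 120° from the x-axis; with |GR| = 29.0, R = (-2.71, 26.7). ∠GRM = 55.8° gives RM at -116° from the x-axis; with |RM| = 10.7, M = (-7.44, 17.1). RM ⟂ MA, so MA runs at -26.2°; with |MA| = 8.5, A = (0.189, 13.3). MA ⟂ AF, so AF runs at 63.8°; with |AF| = 21.4, F = (9.64, 32.5). ∠AFJ = 71.5° gives FJ at 172° from the x-axis; with |FJ| = 12.9, J = (-3.15, 34.2). ∠FJH = 91.4° gives JH at -99.1° from the x-axis; with |JH| = 10.9, H = (-4.87, 23.5). Then |QH| = |H − Q| = 24.0.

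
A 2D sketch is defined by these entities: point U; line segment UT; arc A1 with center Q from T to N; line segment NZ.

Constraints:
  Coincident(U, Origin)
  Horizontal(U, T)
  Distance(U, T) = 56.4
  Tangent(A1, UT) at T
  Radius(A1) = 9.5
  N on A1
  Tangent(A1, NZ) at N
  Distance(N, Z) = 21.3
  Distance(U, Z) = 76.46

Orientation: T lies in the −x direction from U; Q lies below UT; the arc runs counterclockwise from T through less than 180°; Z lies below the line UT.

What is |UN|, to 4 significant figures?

65.89

U is at the origin; U and T share the same y with |UT| = 56.4 and T on the −x side, so T = (-56.40, 0.000). Tangency of A1 to UT means the radius QT is perpendicular to UT, so Q = T + (0, -9.5) = (-56.40, -9.500). Since QN ⟂ NZ (tangency), |QZ| = √(9.5² + 21.3²) = 23.32 regardless of where N sits on A1. So Z lies on both circle(U, 76.46) and circle(Q, 23.32); the below-UT intersection is Z = (-71.40, -27.36). N is the foot of the tangent from Z: N = (-65.53, -6.885).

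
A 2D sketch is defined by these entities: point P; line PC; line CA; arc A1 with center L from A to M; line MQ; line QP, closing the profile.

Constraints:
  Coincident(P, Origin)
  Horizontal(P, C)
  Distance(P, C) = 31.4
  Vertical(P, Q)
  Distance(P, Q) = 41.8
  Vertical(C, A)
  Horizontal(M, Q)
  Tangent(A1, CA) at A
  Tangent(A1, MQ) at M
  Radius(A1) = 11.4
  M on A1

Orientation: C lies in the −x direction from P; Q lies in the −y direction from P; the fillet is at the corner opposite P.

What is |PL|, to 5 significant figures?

36.389

P is at the origin; PC is horizontal with |PC| = 31.4 and C on the −x side, so C = (-31.400, 0.0000). PQ is vertical with |PQ| = 41.8 and Q on the −y side, so Q = (0.0000, -41.800). The virtual corner opposite P is at (-31.400, -41.800). Tangency of A1 to CA means the radius LA is perpendicular to CA and since A1 is tangent to MQ there, LM ⟂ MQ, with radius 11.4, so the center L sits 11.4 in from both sides at L = (-20.000, -30.400). Then |PL| = |L − P| = 36.389.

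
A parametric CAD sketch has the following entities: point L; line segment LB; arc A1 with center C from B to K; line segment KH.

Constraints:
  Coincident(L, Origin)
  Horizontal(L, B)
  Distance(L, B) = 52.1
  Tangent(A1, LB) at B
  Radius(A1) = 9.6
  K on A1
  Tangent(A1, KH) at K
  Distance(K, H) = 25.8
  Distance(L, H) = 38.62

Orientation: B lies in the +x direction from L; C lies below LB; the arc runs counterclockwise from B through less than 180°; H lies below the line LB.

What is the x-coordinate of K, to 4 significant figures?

44.27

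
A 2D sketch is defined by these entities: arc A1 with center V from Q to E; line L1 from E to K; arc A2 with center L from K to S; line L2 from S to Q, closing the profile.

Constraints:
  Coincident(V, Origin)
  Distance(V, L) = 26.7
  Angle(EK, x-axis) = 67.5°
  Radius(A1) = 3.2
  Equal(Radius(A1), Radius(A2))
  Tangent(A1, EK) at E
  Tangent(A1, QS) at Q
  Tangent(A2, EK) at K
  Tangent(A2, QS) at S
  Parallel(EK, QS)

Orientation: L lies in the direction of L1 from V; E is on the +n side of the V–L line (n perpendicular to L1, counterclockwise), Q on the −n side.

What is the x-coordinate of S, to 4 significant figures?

13.17

The slot axis is L1's direction at 67.5°, so u = (cos 67.5°, sin 67.5°) = (0.3827, 0.9239) and n = (−sin 67.5°, cos 67.5°) = (-0.9239, 0.3827). V is at the origin and L lies 26.7 along u from V, so L = 26.7·u = (10.22, 24.67). Tangency of A1 to both parallel lines with radius 3.2 puts E and Q at V ± 3.2·n: E = (-2.956, 1.225), Q = (2.956, -1.225). Equal radii place K and S the same way about L: K = L + 3.2·n = (7.261, 25.89), S = L − 3.2·n = (13.17, 23.44). So S.x = 13.17.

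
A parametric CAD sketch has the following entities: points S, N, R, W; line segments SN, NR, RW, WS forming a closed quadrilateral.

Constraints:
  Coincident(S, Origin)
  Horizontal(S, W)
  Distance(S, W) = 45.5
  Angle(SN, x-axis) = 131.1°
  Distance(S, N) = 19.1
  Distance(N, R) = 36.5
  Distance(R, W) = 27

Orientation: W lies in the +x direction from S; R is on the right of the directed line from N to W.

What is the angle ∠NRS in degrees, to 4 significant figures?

18.02°

Checks: |NR| = 36.50 ✓; |RW| = 27.00 ✓.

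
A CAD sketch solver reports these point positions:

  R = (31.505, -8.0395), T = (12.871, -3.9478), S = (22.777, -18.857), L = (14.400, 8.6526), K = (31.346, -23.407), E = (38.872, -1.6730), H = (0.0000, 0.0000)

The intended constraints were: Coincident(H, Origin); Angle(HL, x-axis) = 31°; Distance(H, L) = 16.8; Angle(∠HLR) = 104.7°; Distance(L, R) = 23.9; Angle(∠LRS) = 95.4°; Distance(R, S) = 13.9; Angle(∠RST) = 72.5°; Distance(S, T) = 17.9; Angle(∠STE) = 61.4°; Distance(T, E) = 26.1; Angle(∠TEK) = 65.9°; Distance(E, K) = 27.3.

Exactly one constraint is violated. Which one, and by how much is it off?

Distance(E, K) = 27.3 — off by 4.30.

H = (0.00, 0.00) ✓; HL at 31.00° ✓; |HL| = 16.80 ✓; ∠HLR = 104.7° ✓; |LR| = 23.90 ✓; ∠LRS = 95.40° ✓; |RS| = 13.90 ✓; ∠RST = 72.50° ✓; |ST| = 17.90 ✓; ∠STE = 61.40° ✓; |TE| = 26.10 ✓; ∠TEK = 65.90° ✓; |EK| = 23.00 ✗.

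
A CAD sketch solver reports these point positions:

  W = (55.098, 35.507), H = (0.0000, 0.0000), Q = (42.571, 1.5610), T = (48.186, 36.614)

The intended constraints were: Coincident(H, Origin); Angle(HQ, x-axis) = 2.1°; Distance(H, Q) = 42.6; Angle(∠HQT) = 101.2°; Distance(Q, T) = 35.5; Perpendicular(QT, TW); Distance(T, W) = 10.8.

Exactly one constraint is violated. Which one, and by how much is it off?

Distance(T, W) = 10.8 — off by 3.80.

H = (0.00, 0.00) ✓; HQ at 2.100° ✓; |HQ| = 42.60 ✓; ∠HQT = 101.2° ✓; |QT| = 35.50 ✓; ∠(QT, TW) = 90.00° ✓; |TW| = 7.000 ✗.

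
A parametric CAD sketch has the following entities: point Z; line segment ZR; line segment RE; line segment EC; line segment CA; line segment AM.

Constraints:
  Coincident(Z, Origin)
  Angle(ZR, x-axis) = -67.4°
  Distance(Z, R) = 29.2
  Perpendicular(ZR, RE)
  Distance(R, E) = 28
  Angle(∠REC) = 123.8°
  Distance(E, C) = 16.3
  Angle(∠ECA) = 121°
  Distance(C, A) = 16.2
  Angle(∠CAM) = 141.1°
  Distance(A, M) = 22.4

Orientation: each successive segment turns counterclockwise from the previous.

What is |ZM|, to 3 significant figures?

13.3

Z is at the origin; ZR runs at -67.4° with length 29.2, so R = (11.2, -27.0). ZR ⟂ RE, so RE runs at 22.6°; with |RE| = 28.0, E = (37.1, -16.2). ∠REC = 123.8° gives EC at 78.8° from the x-axis; with |EC| = 16.3, C = (40.2, -0.208). ∠ECA = 121.0° gives CA at 138° from the x-axis; with |CA| = 16.2, A = (28.2, 10.7). ∠CAM = 141.1° gives AM at 177° from the x-axis; with |AM| = 22.4, M = (5.87, 12.0). Then |ZM| = |M − Z| = 13.3.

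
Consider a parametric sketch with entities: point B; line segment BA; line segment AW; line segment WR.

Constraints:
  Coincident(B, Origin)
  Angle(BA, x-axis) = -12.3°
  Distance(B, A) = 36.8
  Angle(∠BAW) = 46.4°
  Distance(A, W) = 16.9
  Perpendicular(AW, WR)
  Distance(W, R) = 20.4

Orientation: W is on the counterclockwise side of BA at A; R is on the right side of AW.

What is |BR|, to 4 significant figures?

47.81

B is at the origin; BA runs at -12.3° with length 36.8, so A = 36.8·(cos -12.3°, sin -12.3°) = (35.96, -7.840). ∠BAW = 46.4°, so AW runs at -12.3° + (180° − 46.4°) = 121.3° from the x-axis; with |AW| = 16.9, W = A + 16.9·(cos 121.3°, sin 121.3°) = (27.18, 6.601). AW is perpendicular to WR; with |WR| = 20.4 on the right of AW, R = W + 20.4·(0.8545, 0.5195) = (44.61, 17.20). Then |BR| = |R − B| = 47.81.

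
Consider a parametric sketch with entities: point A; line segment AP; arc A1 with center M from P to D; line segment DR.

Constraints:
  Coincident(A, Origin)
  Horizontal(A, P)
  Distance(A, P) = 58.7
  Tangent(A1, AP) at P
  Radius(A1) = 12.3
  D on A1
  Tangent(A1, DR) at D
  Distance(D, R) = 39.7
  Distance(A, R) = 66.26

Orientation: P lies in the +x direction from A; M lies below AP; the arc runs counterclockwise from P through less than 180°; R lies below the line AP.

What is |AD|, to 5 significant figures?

47.772

Checks: |AP| = 58.70 ✓; |MP| = 12.30 ✓; |MD| = 12.30 ✓; ∠(MD, DR) = 90.00° ✓; |DR| = 39.70 ✓; |AR| = 66.26 ✓.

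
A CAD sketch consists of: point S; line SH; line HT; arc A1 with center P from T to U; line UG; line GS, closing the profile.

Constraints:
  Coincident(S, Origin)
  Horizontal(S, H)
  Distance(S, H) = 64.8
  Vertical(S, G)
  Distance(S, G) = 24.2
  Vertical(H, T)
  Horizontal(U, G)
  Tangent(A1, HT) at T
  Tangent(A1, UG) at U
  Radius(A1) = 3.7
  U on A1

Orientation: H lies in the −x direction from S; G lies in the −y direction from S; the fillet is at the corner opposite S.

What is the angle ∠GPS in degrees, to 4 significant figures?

22.01°

S is at the origin; S and H share the same y with |SH| = 64.8 and H on the −x side, so H = (-64.80, 0.000). S and G share the same x with |SG| = 24.2 and G on the −y side, so G = (0.000, -24.20). The virtual corner opposite S is at (-64.80, -24.20). The tangent condition forces PT to be normal to HT and A1 meets UG tangentially, so PU is at right angles to UG, with radius 3.7, so the center P sits 3.7 in from both sides at P = (-61.10, -20.50). Then cos ∠GPS = PG·PS / (|PG||PS|), giving 22.01°.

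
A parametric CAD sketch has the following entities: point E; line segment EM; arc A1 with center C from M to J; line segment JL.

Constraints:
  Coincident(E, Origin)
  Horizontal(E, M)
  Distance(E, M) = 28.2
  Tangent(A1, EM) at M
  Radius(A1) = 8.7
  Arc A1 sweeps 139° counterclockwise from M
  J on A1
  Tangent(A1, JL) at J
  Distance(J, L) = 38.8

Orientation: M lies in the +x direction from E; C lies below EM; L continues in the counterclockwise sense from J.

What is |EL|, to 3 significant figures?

65.9

E is at the origin; E and M share the same y with |EM| = 28.2 and M on the +x side, so M = (28.2, 0.00). A1 meets EM tangentially, so CM is at right angles to EM, so C = M + (0, -8.7) = (28.2, -8.70). On A1, M sits at bearing 90° from C; a 139° counterclockwise sweep puts J at bearing 229°, so J = C + 8.7·(cos 229°, sin 229°) = (22.5, -15.3). The tangent condition forces CJ to be normal to JL, so JL runs along (−sin 229°, cos 229°); with |JL| = 38.8, L = (51.8, -40.7). Then |EL| = |L − E| = 65.9.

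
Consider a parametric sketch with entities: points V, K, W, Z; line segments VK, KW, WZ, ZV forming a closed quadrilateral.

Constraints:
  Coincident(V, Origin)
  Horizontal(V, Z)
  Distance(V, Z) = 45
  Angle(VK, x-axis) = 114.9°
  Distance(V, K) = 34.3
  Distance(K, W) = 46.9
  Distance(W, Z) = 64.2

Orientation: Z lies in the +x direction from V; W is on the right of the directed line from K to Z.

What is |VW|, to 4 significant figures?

23.33

Checks: |KW| = 46.90 ✓; |WZ| = 64.20 ✓.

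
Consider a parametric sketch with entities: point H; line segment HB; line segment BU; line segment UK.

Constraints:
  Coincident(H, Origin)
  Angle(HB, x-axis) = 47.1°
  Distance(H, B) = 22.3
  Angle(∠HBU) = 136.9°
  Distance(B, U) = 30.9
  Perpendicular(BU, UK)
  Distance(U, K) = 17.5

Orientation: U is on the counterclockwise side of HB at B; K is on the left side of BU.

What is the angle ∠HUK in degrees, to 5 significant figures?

72.103°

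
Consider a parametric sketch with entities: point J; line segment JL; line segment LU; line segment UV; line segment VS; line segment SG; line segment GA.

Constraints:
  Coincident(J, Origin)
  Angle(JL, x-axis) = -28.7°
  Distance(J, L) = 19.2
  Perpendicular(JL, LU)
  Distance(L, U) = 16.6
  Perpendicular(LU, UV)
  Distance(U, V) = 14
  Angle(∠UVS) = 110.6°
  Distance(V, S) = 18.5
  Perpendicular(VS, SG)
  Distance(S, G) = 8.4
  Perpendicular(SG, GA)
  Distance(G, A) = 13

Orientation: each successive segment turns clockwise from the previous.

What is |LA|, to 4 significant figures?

11.72

J is at the origin; JL runs at -28.7° with length 19.2, so L = (16.84, -9.220). The perpendicularity gives LU at right angles to JL, so LU runs at -118.7°; with |LU| = 16.6, U = (8.869, -23.78). LU is perpendicular to UV, so UV runs at 151.3°; with |UV| = 14.0, V = (-3.411, -17.06). ∠UVS = 110.6° gives VS at 81.90° from the x-axis; with |VS| = 18.5, S = (-0.8039, 1.258). The perpendicularity gives SG at right angles to VS, so SG runs at -8.100°; with |SG| = 8.4, G = (7.512, 0.07408). The perpendicularity gives GA at right angles to SG, so GA runs at -98.10°; with |GA| = 13.0, A = (5.681, -12.80). Then |LA| = |A − L| = 11.72.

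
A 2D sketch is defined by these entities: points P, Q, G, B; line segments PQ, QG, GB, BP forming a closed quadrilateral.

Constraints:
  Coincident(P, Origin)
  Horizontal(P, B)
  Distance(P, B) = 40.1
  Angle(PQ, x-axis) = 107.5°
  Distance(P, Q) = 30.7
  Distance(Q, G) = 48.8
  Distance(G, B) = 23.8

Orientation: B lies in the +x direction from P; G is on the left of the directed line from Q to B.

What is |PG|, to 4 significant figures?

45.90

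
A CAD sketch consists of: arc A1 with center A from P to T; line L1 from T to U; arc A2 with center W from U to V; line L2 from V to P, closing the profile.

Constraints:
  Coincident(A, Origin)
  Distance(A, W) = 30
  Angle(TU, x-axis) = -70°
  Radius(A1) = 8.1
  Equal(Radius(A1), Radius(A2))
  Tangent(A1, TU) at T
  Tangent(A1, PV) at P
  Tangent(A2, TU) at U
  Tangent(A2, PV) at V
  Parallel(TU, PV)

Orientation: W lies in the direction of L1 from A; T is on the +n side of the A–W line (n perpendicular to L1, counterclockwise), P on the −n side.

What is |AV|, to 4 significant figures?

31.07

The slot axis is L1's direction at -70.0°, so u = (cos -70.0°, sin -70.0°) = (0.3420, -0.9397) and n = (−sin -70.0°, cos -70.0°) = (0.9397, 0.3420). A is at the origin and W lies 30.0 along u from A, so W = 30.0·u = (10.26, -28.19). Tangency of A1 to both parallel lines with radius 8.1 puts T and P at A ± 8.1·n: T = (7.612, 2.770), P = (-7.612, -2.770). Equal radii place U and V the same way about W: U = W + 8.1·n = (17.87, -25.42), V = W − 8.1·n = (2.649, -30.96). Then |AV| = |V − A| = 31.07.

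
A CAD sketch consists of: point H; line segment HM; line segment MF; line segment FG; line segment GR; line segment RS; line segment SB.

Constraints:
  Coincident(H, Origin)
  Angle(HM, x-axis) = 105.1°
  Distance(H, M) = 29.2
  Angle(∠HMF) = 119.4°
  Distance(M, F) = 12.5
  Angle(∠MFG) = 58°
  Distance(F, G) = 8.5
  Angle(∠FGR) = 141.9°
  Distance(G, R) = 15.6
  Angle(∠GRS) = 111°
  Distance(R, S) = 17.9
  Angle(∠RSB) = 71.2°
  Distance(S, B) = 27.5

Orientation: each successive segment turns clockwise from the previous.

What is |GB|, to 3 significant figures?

18.6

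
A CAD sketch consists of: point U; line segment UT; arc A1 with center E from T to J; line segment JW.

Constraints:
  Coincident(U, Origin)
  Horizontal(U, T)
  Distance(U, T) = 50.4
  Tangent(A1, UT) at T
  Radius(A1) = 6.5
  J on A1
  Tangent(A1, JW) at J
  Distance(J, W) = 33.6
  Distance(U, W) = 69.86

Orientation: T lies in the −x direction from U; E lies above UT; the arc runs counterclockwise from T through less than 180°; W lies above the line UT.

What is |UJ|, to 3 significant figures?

45.3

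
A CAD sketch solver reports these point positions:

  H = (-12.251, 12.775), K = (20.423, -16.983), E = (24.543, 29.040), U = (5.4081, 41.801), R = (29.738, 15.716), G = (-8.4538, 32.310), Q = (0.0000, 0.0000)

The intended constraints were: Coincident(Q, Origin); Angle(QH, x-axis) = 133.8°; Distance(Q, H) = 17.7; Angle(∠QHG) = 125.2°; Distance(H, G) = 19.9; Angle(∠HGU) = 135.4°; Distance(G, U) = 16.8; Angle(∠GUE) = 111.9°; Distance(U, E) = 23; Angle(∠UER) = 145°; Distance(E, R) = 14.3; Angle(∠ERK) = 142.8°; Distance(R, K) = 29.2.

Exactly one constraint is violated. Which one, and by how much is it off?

Distance(R, K) = 29.2 — off by 4.80.

Q = (0.00, 0.00) ✓; QH at 133.8° ✓; |QH| = 17.70 ✓; ∠QHG = 125.2° ✓; |HG| = 19.90 ✓; ∠HGU = 135.4° ✓; |GU| = 16.80 ✓; ∠GUE = 111.9° ✓; |UE| = 23.00 ✓; ∠UER = 145.0° ✓; |ER| = 14.30 ✓; ∠ERK = 142.8° ✓; |RK| = 34.00 ✗.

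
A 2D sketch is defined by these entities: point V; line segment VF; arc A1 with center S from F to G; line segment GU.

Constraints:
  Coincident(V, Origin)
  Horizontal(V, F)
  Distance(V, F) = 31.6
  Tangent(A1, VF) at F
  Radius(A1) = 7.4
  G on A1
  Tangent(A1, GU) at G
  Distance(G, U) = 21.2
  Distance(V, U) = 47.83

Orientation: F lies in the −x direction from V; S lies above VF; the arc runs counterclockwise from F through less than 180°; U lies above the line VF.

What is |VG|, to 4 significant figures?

28.19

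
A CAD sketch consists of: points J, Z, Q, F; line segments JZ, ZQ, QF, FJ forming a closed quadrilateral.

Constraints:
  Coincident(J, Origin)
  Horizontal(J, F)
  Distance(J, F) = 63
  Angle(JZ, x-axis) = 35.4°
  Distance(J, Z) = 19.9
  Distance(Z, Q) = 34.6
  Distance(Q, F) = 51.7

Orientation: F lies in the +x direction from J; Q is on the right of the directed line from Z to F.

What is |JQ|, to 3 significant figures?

28.5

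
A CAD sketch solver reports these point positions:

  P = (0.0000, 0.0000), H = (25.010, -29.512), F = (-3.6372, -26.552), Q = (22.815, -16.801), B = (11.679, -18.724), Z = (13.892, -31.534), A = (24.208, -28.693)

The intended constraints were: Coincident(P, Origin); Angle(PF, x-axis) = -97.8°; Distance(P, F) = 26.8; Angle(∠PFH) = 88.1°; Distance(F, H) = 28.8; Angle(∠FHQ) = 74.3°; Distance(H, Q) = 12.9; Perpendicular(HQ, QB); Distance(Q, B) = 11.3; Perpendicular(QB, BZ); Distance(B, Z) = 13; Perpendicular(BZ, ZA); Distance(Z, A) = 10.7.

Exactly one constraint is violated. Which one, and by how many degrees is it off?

Perpendicular(BZ, ZA) — off by 5.60°.

P = (0.00, 0.00) ✓; PF at -97.80° ✓; |PF| = 26.80 ✓; ∠PFH = 88.10° ✓; |FH| = 28.80 ✓; ∠FHQ = 74.30° ✓; |HQ| = 12.90 ✓; ∠(HQ, QB) = 90.00° ✓; |QB| = 11.30 ✓; ∠(QB, BZ) = 90.00° ✓; |BZ| = 13.00 ✓; ∠(BZ, ZA) = 95.60° ✗; |ZA| = 10.70 ✓.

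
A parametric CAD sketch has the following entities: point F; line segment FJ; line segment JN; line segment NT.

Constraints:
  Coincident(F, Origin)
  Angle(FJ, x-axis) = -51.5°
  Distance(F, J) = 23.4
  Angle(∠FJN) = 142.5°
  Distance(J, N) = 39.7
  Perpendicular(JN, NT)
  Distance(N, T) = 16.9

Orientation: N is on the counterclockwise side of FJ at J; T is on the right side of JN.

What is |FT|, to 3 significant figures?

66.1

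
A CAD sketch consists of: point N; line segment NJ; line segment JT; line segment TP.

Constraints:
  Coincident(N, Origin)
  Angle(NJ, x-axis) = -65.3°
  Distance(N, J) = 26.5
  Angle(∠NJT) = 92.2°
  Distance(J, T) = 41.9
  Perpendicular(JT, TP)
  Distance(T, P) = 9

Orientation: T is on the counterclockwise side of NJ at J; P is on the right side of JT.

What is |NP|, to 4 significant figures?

55.68

N is at the origin; NJ runs at -65.3° with length 26.5, so J = 26.5·(cos -65.3°, sin -65.3°) = (11.07, -24.08). ∠NJT = 92.2°, so JT runs at -65.3° + (180° − 92.2°) = 22.50° from the x-axis; with |JT| = 41.9, T = J + 41.9·(cos 22.50°, sin 22.50°) = (49.78, -8.041). The perpendicularity gives TP at right angles to JT; with |TP| = 9.0 on the right of JT, P = T + 9.0·(0.3827, -0.9239) = (53.23, -16.36). Then |NP| = |P − N| = 55.68.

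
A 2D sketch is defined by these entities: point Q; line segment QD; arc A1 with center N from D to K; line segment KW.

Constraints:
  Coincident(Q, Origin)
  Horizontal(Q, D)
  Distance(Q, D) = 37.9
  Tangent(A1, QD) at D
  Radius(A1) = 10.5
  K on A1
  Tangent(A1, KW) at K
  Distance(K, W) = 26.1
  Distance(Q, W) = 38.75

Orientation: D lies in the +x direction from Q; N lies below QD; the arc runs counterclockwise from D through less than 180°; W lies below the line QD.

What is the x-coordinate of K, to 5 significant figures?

27.796

Q is at the origin; QD is horizontal with |QD| = 37.9 and D on the +x side, so D = (37.900, 0.0000). The tangent condition forces ND to be normal to QD, so N = D + (0, -10.5) = (37.900, -10.500). Since NK ⟂ KW (tangency), |NW| = √(10.5² + 26.1²) = 28.133 regardless of where K sits on A1. So W lies on both circle(Q, 38.75) and circle(N, 28.133); the below-QD intersection is W = (20.697, -32.760). K is the foot of the tangent from W: K = (27.796, -7.6440).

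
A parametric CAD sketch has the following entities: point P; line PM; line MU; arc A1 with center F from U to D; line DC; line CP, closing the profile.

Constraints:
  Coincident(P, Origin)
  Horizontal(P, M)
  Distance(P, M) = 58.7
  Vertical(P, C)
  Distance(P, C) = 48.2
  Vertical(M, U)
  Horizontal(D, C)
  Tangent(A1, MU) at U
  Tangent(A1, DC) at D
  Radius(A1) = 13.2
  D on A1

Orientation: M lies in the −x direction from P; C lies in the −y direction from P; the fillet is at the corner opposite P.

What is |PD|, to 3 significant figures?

66.3

P is at the origin; P and M share the same y with |PM| = 58.7 and M on the −x side, so M = (-58.7, 0.00). PC is vertical with |PC| = 48.2 and C on the −y side, so C = (0.00, -48.2). The virtual corner opposite P is at (-58.7, -48.2). The tangent condition forces FU to be normal to MU and A1 meets DC tangentially, so FD is at right angles to DC, with radius 13.2, so the center F sits 13.2 in from both sides at F = (-45.5, -35.0). That places the tangent points at U = (-58.7, -35.0) on MU and D = (-45.5, -48.2) on DC. Then |PD| = |D − P| = 66.3.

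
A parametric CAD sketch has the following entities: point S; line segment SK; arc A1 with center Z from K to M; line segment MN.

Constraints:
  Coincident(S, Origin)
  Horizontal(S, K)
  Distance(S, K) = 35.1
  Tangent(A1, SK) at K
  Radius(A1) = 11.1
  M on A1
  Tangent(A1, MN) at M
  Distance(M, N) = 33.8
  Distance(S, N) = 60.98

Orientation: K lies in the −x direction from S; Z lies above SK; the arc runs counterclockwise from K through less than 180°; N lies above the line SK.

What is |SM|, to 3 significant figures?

29.7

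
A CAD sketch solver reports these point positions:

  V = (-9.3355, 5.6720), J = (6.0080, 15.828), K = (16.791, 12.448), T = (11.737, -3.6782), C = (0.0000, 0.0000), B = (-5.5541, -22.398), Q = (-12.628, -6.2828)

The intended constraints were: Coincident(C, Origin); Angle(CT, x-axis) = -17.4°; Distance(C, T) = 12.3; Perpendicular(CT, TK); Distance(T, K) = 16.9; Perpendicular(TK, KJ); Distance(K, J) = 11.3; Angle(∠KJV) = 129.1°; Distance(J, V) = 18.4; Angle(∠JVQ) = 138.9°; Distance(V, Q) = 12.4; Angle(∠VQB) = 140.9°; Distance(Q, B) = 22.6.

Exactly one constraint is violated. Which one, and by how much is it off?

Distance(Q, B) = 22.6 — off by 5.00.

C = (0.00, 0.00) ✓; CT at -17.40° ✓; |CT| = 12.30 ✓; ∠(CT, TK) = 90.00° ✓; |TK| = 16.90 ✓; ∠(TK, KJ) = 90.00° ✓; |KJ| = 11.30 ✓; ∠KJV = 129.1° ✓; |JV| = 18.40 ✓; ∠JVQ = 138.9° ✓; |VQ| = 12.40 ✓; ∠VQB = 140.9° ✓; |QB| = 17.60 ✗.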